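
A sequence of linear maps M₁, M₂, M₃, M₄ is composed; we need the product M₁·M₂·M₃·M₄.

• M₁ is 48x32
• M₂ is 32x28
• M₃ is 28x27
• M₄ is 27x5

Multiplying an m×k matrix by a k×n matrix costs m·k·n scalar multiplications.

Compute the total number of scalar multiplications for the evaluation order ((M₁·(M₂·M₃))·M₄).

(M₂·M₃): 32×28 by 28×27 → 32×27, cost 32·28·27 = 24192
(M₁·(M₂·M₃)): 48×32 by 32×27 → 48×27, cost 48·32·27 = 41472; cumulative 65664
((M₁·(M₂·M₃))·M₄): 48×27 by 27×5 → 48×5, cost 48·27·5 = 6480; cumulative 72144
Total: 72144 scalar multiplications.

72144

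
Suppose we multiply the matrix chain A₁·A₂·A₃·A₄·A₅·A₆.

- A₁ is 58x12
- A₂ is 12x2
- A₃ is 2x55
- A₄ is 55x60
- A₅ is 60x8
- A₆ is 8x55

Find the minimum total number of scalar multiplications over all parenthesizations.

Adjacent pairs: A₁A₂ = 58·12·2 = 1392; A₂A₃ = 12·2·55 = 1320; A₃A₄ = 2·55·60 = 6600; A₄A₅ = 55·60·8 = 26400; A₅A₆ = 60·8·55 = 26400.
Length 3: A₁..A₃: k=1: 0+1320+58·12·55=39600; k=2: 1392+0+58·2·55=7772 → min 7772 | A₂..A₄: k=2: 0+6600+12·2·60=8040; k=3: 1320+0+12·55·60=40920 → min 8040 | A₃..A₅: k=3: 0+26400+2·55·8=27280; k=4: 6600+0+2·60·8=7560 → min 7560 | A₄..A₆: k=4: 0+26400+55·60·55=207900; k=5: 26400+0+55·8·55=50600 → min 50600.
Length 4: A₁..A₄: k=1: 0+8040+58·12·60=49800; k=2: 1392+6600+58·2·60=14952; k=3: 7772+0+58·55·60=199172 → min 14952 | A₂..A₅: k=2: 0+7560+12·2·8=7752; k=3: 1320+26400+12·55·8=33000; k=4: 8040+0+12·60·8=13800 → min 7752 | A₃..A₆: k=3: 0+50600+2·55·55=56650; k=4: 6600+26400+2·60·55=39600; k=5: 7560+0+2·8·55=8440 → min 8440.
Length 5: A₁..A₅: k=1: 0+7752+58·12·8=13320; k=2: 1392+7560+58·2·8=9880; k=3: 7772+26400+58·55·8=59692; k=4: 14952+0+58·60·8=42792 → min 9880 | A₂..A₆: k=2: 0+8440+12·2·55=9760; k=3: 1320+50600+12·55·55=88220; k=4: 8040+26400+12·60·55=74040; k=5: 7752+0+12·8·55=13032 → min 9760.
Length 6: A₁..A₆: k=1: 0+9760+58·12·55=48040; k=2: 1392+8440+58·2·55=16212; k=3: 7772+50600+58·55·55=233822; k=4: 14952+26400+58·60·55=232752; k=5: 9880+0+58·8·55=35400 → min 16212.
Optimal order: ((A₁·A₂)·(((A₃·A₄)·A₅)·A₆)) with cost 16212.

16212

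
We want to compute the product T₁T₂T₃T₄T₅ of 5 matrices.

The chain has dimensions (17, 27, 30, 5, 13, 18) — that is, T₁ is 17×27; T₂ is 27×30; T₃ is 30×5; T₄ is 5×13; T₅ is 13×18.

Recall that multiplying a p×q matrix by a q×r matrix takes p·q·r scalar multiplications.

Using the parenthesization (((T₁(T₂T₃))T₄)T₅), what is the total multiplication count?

11428

(T₂T₃): 27×30 by 30×5 → 27×5, cost 27·30·5 = 4050
(T₁(T₂T₃)): 17×27 by 27×5 → 17×5, cost 17·27·5 = 2295; cumulative 6345
((T₁(T₂T₃))T₄): 17×5 by 5×13 → 17×13, cost 17·5·13 = 1105; cumulative 7450
(((T₁(T₂T₃))T₄)T₅): 17×13 by 13×18 → 17×18, cost 17·13·18 = 3978; cumulative 11428
Total: 11428 scalar multiplications.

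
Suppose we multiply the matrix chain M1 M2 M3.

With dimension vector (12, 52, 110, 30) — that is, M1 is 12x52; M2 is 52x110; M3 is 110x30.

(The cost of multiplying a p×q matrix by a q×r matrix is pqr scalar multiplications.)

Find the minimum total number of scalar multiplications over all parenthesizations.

Order (M1 (M2 M3)): (M2 M3): 52×110 by 110×30 → 52×30, cost 52·110·30 = 171600; (M1 (M2 M3)): 12×52 by 52×30 → 12×30, cost 12·52·30 = 18720; cumulative 190320. Total 190320.
Order ((M1 M2) M3): (M1 M2): 12×52 by 52×110 → 12×110, cost 12·52·110 = 68640; ((M1 M2) M3): 12×110 by 110×30 → 12×30, cost 12·110·30 = 39600; cumulative 108240. Total 108240.
Minimum: 108240.

108240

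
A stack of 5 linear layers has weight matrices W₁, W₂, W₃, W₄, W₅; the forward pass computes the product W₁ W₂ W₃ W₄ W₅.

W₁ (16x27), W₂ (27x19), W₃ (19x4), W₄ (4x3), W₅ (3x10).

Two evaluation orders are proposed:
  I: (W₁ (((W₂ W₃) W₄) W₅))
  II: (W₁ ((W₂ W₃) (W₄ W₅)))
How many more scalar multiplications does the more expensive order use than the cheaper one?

66

Order I = (W₁ (((W₂ W₃) W₄) W₅)): (W₂ W₃): 27×19 by 19×4 → 27×4, cost 27·19·4 = 2052; ((W₂ W₃) W₄): 27×4 by 4×3 → 27×3, cost 27·4·3 = 324; cumulative 2376; (((W₂ W₃) W₄) W₅): 27×3 by 3×10 → 27×10, cost 27·3·10 = 810; cumulative 3186; (W₁ (((W₂ W₃) W₄) W₅)): 16×27 by 27×10 → 16×10, cost 16·27·10 = 4320; cumulative 7506. Total 7506.
Order II = (W₁ ((W₂ W₃) (W₄ W₅))): (W₂ W₃): 27×19 by 19×4 → 27×4, cost 27·19·4 = 2052; (W₄ W₅): 4×3 by 3×10 → 4×10, cost 4·3·10 = 120; ((W₂ W₃) (W₄ W₅)): 27×4 by 4×10 → 27×10, cost 27·4·10 = 1080; cumulative 3252; (W₁ ((W₂ W₃) (W₄ W₅))): 16×27 by 27×10 → 16×10, cost 16·27·10 = 4320; cumulative 7572. Total 7572.
Difference: |7506 − 7572| = 66.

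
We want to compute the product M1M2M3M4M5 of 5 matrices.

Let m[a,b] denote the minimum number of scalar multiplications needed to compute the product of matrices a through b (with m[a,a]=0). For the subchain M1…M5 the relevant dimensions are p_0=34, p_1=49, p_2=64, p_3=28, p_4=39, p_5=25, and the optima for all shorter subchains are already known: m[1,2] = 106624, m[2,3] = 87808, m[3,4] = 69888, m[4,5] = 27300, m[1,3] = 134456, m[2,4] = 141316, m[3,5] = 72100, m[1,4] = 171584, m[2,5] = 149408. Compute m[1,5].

m[1,5] = min over k∈[1,4] of m[1,k]+m[k+1,5]+p_{0}·p_k·p_{5}.
k=1: 0 + 149408 + 34·49·25 = 191058; k=2: 106624 + 72100 + 34·64·25 = 233124; k=3: 134456 + 27300 + 34·28·25 = 185556; k=4: 171584 + 0 + 34·39·25 = 204734.
Minimum: 185556 at k=3.

185556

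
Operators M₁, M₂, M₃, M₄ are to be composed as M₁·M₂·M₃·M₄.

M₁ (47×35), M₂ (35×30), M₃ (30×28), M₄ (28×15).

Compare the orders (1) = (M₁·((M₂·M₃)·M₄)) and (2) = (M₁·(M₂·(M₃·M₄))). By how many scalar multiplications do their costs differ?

Order (1) = (M₁·((M₂·M₃)·M₄)): (M₂·M₃): 35×30 by 30×28 → 35×28, cost 35·30·28 = 29400; ((M₂·M₃)·M₄): 35×28 by 28×15 → 35×15, cost 35·28·15 = 14700; cumulative 44100; (M₁·((M₂·M₃)·M₄)): 47×35 by 35×15 → 47×15, cost 47·35·15 = 24675; cumulative 68775. Total 68775.
Order (2) = (M₁·(M₂·(M₃·M₄))): (M₃·M₄): 30×28 by 28×15 → 30×15, cost 30·28·15 = 12600; (M₂·(M₃·M₄)): 35×30 by 30×15 → 35×15, cost 35·30·15 = 15750; cumulative 28350; (M₁·(M₂·(M₃·M₄))): 47×35 by 35×15 → 47×15, cost 47·35·15 = 24675; cumulative 53025. Total 53025.
Difference: |68775 − 53025| = 15750.

15750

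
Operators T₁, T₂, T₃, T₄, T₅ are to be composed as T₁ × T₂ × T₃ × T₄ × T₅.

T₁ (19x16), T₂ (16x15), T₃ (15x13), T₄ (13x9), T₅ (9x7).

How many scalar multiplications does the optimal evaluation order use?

5992

Adjacent pairs: T₁T₂ = 19·16·15 = 4560; T₂T₃ = 16·15·13 = 3120; T₃T₄ = 15·13·9 = 1755; T₄T₅ = 13·9·7 = 819.
Length 3: T₁..T₃: k=1: 0+3120+19·16·13=7072; k=2: 4560+0+19·15·13=8265 → min 7072 | T₂..T₄: k=2: 0+1755+16·15·9=3915; k=3: 3120+0+16·13·9=4992 → min 3915 | T₃..T₅: k=3: 0+819+15·13·7=2184; k=4: 1755+0+15·9·7=2700 → min 2184.
Length 4: T₁..T₄: k=1: 0+3915+19·16·9=6651; k=2: 4560+1755+19·15·9=8880; k=3: 7072+0+19·13·9=9295 → min 6651 | T₂..T₅: k=2: 0+2184+16·15·7=3864; k=3: 3120+819+16·13·7=5395; k=4: 3915+0+16·9·7=4923 → min 3864.
Length 5: T₁..T₅: k=1: 0+3864+19·16·7=5992; k=2: 4560+2184+19·15·7=8739; k=3: 7072+819+19·13·7=9620; k=4: 6651+0+19·9·7=7848 → min 5992.
Optimal order: (T₁ × (T₂ × (T₃ × (T₄ × T₅)))) with cost 5992.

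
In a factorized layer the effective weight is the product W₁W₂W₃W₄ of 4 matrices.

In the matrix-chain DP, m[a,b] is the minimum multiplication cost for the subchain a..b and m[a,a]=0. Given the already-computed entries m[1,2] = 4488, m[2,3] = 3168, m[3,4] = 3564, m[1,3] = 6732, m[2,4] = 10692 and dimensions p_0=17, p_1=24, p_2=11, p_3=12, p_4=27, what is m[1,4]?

m[1,4] = min over k∈[1,3] of m[1,k]+m[k+1,4]+p_{0}·p_k·p_{4}.
k=1: 0 + 10692 + 17·24·27 = 21708; k=2: 4488 + 3564 + 17·11·27 = 13101; k=3: 6732 + 0 + 17·12·27 = 12240.
Minimum: 12240 at k=3.

12240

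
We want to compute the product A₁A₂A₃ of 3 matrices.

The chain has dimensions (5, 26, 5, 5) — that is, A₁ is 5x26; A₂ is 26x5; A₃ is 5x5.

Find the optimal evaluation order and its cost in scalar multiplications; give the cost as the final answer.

775

(A₁(A₂A₃)): cost 1300.
((A₁A₂)A₃): cost 775.
Optimal: ((A₁A₂)A₃) with cost 775.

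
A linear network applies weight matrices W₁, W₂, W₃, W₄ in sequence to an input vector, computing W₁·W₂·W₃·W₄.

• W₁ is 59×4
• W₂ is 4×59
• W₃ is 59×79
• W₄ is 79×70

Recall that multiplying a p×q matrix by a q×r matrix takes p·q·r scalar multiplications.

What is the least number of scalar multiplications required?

Adjacent pairs: W₁W₂ = 59·4·59 = 13924; W₂W₃ = 4·59·79 = 18644; W₃W₄ = 59·79·70 = 326270.
Length 3: W₁..W₃: k=1: 0+18644+59·4·79=37288; k=2: 13924+0+59·59·79=288923 → min 37288 | W₂..W₄: k=2: 0+326270+4·59·70=342790; k=3: 18644+0+4·79·70=40764 → min 40764.
Length 4: W₁..W₄: k=1: 0+40764+59·4·70=57284; k=2: 13924+326270+59·59·70=583864; k=3: 37288+0+59·79·70=363558 → min 57284.
Optimal order: (W₁·((W₂·W₃)·W₄)) with cost 57284.

57284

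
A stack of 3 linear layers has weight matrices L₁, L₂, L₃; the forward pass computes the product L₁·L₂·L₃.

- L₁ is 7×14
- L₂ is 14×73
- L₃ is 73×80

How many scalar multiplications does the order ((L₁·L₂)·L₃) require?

48034

(L₁·L₂): 7×14 by 14×73 → 7×73, cost 7·14·73 = 7154
((L₁·L₂)·L₃): 7×73 by 73×80 → 7×80, cost 7·73·80 = 40880; cumulative 48034
Total: 48034 scalar multiplications.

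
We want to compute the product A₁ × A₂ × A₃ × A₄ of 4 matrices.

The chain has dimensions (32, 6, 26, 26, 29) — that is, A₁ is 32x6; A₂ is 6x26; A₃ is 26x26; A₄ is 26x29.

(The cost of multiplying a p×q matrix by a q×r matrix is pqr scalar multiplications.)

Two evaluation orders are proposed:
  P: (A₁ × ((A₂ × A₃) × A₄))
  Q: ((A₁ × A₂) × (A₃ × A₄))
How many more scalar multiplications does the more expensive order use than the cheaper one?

Order P = (A₁ × ((A₂ × A₃) × A₄)): (A₂ × A₃): 6×26 by 26×26 → 6×26, cost 6·26·26 = 4056; ((A₂ × A₃) × A₄): 6×26 by 26×29 → 6×29, cost 6·26·29 = 4524; cumulative 8580; (A₁ × ((A₂ × A₃) × A₄)): 32×6 by 6×29 → 32×29, cost 32·6·29 = 5568; cumulative 14148. Total 14148.
Order Q = ((A₁ × A₂) × (A₃ × A₄)): (A₁ × A₂): 32×6 by 6×26 → 32×26, cost 32·6·26 = 4992; (A₃ × A₄): 26×26 by 26×29 → 26×29, cost 26·26·29 = 19604; ((A₁ × A₂) × (A₃ × A₄)): 32×26 by 26×29 → 32×29, cost 32·26·29 = 24128; cumulative 48724. Total 48724.
Difference: |14148 − 48724| = 34576.

34576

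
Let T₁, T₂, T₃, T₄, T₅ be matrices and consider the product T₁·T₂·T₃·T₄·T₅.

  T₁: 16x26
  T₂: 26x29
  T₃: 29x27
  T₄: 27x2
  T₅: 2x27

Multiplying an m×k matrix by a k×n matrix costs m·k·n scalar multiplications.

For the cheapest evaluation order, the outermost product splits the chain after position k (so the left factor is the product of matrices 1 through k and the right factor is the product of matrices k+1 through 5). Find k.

Adjacent pairs: T₁T₂ = 16·26·29 = 12064; T₂T₃ = 26·29·27 = 20358; T₃T₄ = 29·27·2 = 1566; T₄T₅ = 27·2·27 = 1458.
Length 3: T₁..T₃: k=1: 0+20358+16·26·27=31590; k=2: 12064+0+16·29·27=24592 → min 24592 | T₂..T₄: k=2: 0+1566+26·29·2=3074; k=3: 20358+0+26·27·2=21762 → min 3074 | T₃..T₅: k=3: 0+1458+29·27·27=22599; k=4: 1566+0+29·2·27=3132 → min 3132.
Length 4: T₁..T₄: k=1: 0+3074+16·26·2=3906; k=2: 12064+1566+16·29·2=14558; k=3: 24592+0+16·27·2=25456 → min 3906 | T₂..T₅: k=2: 0+3132+26·29·27=23490; k=3: 20358+1458+26·27·27=40770; k=4: 3074+0+26·2·27=4478 → min 4478.
Top-level splits: k=1: (T₁..T₁)·(T₂..T₅) → 0+4478+16·26·27 = 15710; k=2: (T₁..T₂)·(T₃..T₅) → 12064+3132+16·29·27 = 27724; k=3: (T₁..T₃)·(T₄..T₅) → 24592+1458+16·27·27 = 37714; k=4: (T₁..T₄)·(T₅..T₅) → 3906+0+16·2·27 = 4770.
Best split is after T₄, i.e. k = 4.

4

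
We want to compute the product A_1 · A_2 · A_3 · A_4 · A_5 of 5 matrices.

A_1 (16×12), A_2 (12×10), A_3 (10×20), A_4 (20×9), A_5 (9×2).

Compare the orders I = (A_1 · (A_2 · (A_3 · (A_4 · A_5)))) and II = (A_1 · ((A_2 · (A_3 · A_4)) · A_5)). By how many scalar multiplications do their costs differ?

Order I = (A_1 · (A_2 · (A_3 · (A_4 · A_5)))): (A_4 · A_5): 20×9 by 9×2 → 20×2, cost 20·9·2 = 360; (A_3 · (A_4 · A_5)): 10×20 by 20×2 → 10×2, cost 10·20·2 = 400; cumulative 760; (A_2 · (A_3 · (A_4 · A_5))): 12×10 by 10×2 → 12×2, cost 12·10·2 = 240; cumulative 1000; (A_1 · (A_2 · (A_3 · (A_4 · A_5)))): 16×12 by 12×2 → 16×2, cost 16·12·2 = 384; cumulative 1384. Total 1384.
Order II = (A_1 · ((A_2 · (A_3 · A_4)) · A_5)): (A_3 · A_4): 10×20 by 20×9 → 10×9, cost 10·20·9 = 1800; (A_2 · (A_3 · A_4)): 12×10 by 10×9 → 12×9, cost 12·10·9 = 1080; cumulative 2880; ((A_2 · (A_3 · A_4)) · A_5): 12×9 by 9×2 → 12×2, cost 12·9·2 = 216; cumulative 3096; (A_1 · ((A_2 · (A_3 · A_4)) · A_5)): 16×12 by 12×2 → 16×2, cost 16·12·2 = 384; cumulative 3480. Total 3480.
Difference: |1384 − 3480| = 2096.

2096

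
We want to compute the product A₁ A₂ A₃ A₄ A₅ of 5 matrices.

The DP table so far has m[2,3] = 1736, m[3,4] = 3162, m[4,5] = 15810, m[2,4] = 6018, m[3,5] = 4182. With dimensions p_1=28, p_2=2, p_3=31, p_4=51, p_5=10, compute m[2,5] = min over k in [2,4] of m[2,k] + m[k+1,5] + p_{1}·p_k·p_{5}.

4742

m[2,5] = min over k∈[2,4] of m[2,k]+m[k+1,5]+p_{1}·p_k·p_{5}.
k=2: 0 + 4182 + 28·2·10 = 4742; k=3: 1736 + 15810 + 28·31·10 = 26226; k=4: 6018 + 0 + 28·51·10 = 20298.
Minimum: 4742 at k=2.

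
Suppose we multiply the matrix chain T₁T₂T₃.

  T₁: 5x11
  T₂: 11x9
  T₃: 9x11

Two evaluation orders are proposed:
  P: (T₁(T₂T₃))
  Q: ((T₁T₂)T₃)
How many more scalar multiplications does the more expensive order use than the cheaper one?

704

Order P = (T₁(T₂T₃)): (T₂T₃): 11×9 by 9×11 → 11×11, cost 11·9·11 = 1089; (T₁(T₂T₃)): 5×11 by 11×11 → 5×11, cost 5·11·11 = 605; cumulative 1694. Total 1694.
Order Q = ((T₁T₂)T₃): (T₁T₂): 5×11 by 11×9 → 5×9, cost 5·11·9 = 495; ((T₁T₂)T₃): 5×9 by 9×11 → 5×11, cost 5·9·11 = 495; cumulative 990. Total 990.
Difference: |1694 − 990| = 704.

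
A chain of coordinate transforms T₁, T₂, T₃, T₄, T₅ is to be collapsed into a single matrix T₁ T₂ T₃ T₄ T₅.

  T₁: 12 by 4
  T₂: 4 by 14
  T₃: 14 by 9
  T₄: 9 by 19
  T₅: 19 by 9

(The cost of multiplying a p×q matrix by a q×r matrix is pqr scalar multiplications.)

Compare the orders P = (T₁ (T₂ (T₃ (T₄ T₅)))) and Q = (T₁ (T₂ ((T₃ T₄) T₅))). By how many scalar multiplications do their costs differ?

Order P = (T₁ (T₂ (T₃ (T₄ T₅)))): (T₄ T₅): 9×19 by 19×9 → 9×9, cost 9·19·9 = 1539; (T₃ (T₄ T₅)): 14×9 by 9×9 → 14×9, cost 14·9·9 = 1134; cumulative 2673; (T₂ (T₃ (T₄ T₅))): 4×14 by 14×9 → 4×9, cost 4·14·9 = 504; cumulative 3177; (T₁ (T₂ (T₃ (T₄ T₅)))): 12×4 by 4×9 → 12×9, cost 12·4·9 = 432; cumulative 3609. Total 3609.
Order Q = (T₁ (T₂ ((T₃ T₄) T₅))): (T₃ T₄): 14×9 by 9×19 → 14×19, cost 14·9·19 = 2394; ((T₃ T₄) T₅): 14×19 by 19×9 → 14×9, cost 14·19·9 = 2394; cumulative 4788; (T₂ ((T₃ T₄) T₅)): 4×14 by 14×9 → 4×9, cost 4·14·9 = 504; cumulative 5292; (T₁ (T₂ ((T₃ T₄) T₅))): 12×4 by 4×9 → 12×9, cost 12·4·9 = 432; cumulative 5724. Total 5724.
Difference: |3609 − 5724| = 2115.

2115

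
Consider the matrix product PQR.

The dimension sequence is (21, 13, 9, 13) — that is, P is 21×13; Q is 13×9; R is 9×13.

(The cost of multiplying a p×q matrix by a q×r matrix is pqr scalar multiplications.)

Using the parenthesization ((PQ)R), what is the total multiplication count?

(PQ): 21×13 by 13×9 → 21×9, cost 21·13·9 = 2457
((PQ)R): 21×9 by 9×13 → 21×13, cost 21·9·13 = 2457; cumulative 4914
Total: 4914 scalar multiplications.

4914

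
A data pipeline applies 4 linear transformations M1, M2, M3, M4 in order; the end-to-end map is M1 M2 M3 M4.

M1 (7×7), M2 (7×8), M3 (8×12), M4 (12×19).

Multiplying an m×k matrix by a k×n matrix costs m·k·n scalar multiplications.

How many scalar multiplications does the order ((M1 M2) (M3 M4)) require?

3280

(M1 M2): 7×7 by 7×8 → 7×8, cost 7·7·8 = 392
(M3 M4): 8×12 by 12×19 → 8×19, cost 8·12·19 = 1824
((M1 M2) (M3 M4)): 7×8 by 8×19 → 7×19, cost 7·8·19 = 1064; cumulative 3280
Total: 3280 scalar multiplications.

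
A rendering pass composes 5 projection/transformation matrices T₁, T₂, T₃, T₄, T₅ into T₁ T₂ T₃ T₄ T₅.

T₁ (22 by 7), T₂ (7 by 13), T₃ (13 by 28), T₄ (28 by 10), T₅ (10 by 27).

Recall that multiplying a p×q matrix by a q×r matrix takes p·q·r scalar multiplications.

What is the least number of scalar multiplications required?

10556

Adjacent pairs: T₁T₂ = 22·7·13 = 2002; T₂T₃ = 7·13·28 = 2548; T₃T₄ = 13·28·10 = 3640; T₄T₅ = 28·10·27 = 7560.
Length 3: T₁..T₃: k=1: 0+2548+22·7·28=6860; k=2: 2002+0+22·13·28=10010 → min 6860 | T₂..T₄: k=2: 0+3640+7·13·10=4550; k=3: 2548+0+7·28·10=4508 → min 4508 | T₃..T₅: k=3: 0+7560+13·28·27=17388; k=4: 3640+0+13·10·27=7150 → min 7150.
Length 4: T₁..T₄: k=1: 0+4508+22·7·10=6048; k=2: 2002+3640+22·13·10=8502; k=3: 6860+0+22·28·10=13020 → min 6048 | T₂..T₅: k=2: 0+7150+7·13·27=9607; k=3: 2548+7560+7·28·27=15400; k=4: 4508+0+7·10·27=6398 → min 6398.
Length 5: T₁..T₅: k=1: 0+6398+22·7·27=10556; k=2: 2002+7150+22·13·27=16874; k=3: 6860+7560+22·28·27=31052; k=4: 6048+0+22·10·27=11988 → min 10556.
Optimal order: (T₁ (((T₂ T₃) T₄) T₅)) with cost 10556.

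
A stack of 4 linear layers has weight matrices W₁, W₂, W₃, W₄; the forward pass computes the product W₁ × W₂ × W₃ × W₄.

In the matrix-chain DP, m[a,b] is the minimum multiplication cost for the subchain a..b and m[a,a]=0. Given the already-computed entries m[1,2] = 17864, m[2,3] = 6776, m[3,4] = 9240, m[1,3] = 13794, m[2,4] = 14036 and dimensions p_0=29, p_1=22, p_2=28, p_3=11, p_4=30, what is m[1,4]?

m[1,4] = min over k∈[1,3] of m[1,k]+m[k+1,4]+p_{0}·p_k·p_{4}.
k=1: 0 + 14036 + 29·22·30 = 33176; k=2: 17864 + 9240 + 29·28·30 = 51464; k=3: 13794 + 0 + 29·11·30 = 23364.
Minimum: 23364 at k=3.

23364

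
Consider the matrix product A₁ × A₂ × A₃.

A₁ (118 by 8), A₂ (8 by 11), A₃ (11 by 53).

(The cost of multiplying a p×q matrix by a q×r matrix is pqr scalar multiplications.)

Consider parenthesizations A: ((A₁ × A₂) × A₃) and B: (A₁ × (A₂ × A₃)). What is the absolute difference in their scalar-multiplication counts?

Order A = ((A₁ × A₂) × A₃): (A₁ × A₂): 118×8 by 8×11 → 118×11, cost 118·8·11 = 10384; ((A₁ × A₂) × A₃): 118×11 by 11×53 → 118×53, cost 118·11·53 = 68794; cumulative 79178. Total 79178.
Order B = (A₁ × (A₂ × A₃)): (A₂ × A₃): 8×11 by 11×53 → 8×53, cost 8·11·53 = 4664; (A₁ × (A₂ × A₃)): 118×8 by 8×53 → 118×53, cost 118·8·53 = 50032; cumulative 54696. Total 54696.
Difference: |79178 − 54696| = 24482.

24482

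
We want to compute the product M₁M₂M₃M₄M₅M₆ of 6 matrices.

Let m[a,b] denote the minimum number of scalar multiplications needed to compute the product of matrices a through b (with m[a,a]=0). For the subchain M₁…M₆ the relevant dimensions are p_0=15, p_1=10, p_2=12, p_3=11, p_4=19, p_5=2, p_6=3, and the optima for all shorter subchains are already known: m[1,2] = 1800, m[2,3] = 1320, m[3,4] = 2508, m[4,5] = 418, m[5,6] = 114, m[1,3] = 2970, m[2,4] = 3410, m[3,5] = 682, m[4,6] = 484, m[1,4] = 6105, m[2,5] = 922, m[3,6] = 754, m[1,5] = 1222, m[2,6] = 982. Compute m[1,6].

m[1,6] = min over k∈[1,5] of m[1,k]+m[k+1,6]+p_{0}·p_k·p_{6}.
k=1: 0 + 982 + 15·10·3 = 1432; k=2: 1800 + 754 + 15·12·3 = 3094; k=3: 2970 + 484 + 15·11·3 = 3949; k=4: 6105 + 114 + 15·19·3 = 7074; k=5: 1222 + 0 + 15·2·3 = 1312.
Minimum: 1312 at k=5.

1312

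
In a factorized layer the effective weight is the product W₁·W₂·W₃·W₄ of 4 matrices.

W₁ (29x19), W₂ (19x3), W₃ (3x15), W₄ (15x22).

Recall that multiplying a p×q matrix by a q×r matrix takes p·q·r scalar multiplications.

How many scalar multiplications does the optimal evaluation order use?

4557

Adjacent pairs: W₁W₂ = 29·19·3 = 1653; W₂W₃ = 19·3·15 = 855; W₃W₄ = 3·15·22 = 990.
Length 3: W₁..W₃: k=1: 0+855+29·19·15=9120; k=2: 1653+0+29·3·15=2958 → min 2958 | W₂..W₄: k=2: 0+990+19·3·22=2244; k=3: 855+0+19·15·22=7125 → min 2244.
Length 4: W₁..W₄: k=1: 0+2244+29·19·22=14366; k=2: 1653+990+29·3·22=4557; k=3: 2958+0+29·15·22=12528 → min 4557.
Optimal order: ((W₁·W₂)·(W₃·W₄)) with cost 4557.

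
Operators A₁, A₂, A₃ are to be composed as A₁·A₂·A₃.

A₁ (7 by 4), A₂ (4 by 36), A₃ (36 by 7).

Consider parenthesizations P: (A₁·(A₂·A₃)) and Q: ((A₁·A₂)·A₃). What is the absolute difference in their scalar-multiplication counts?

1568

Order P = (A₁·(A₂·A₃)): (A₂·A₃): 4×36 by 36×7 → 4×7, cost 4·36·7 = 1008; (A₁·(A₂·A₃)): 7×4 by 4×7 → 7×7, cost 7·4·7 = 196; cumulative 1204. Total 1204.
Order Q = ((A₁·A₂)·A₃): (A₁·A₂): 7×4 by 4×36 → 7×36, cost 7·4·36 = 1008; ((A₁·A₂)·A₃): 7×36 by 36×7 → 7×7, cost 7·36·7 = 1764; cumulative 2772. Total 2772.
Difference: |1204 − 2772| = 1568.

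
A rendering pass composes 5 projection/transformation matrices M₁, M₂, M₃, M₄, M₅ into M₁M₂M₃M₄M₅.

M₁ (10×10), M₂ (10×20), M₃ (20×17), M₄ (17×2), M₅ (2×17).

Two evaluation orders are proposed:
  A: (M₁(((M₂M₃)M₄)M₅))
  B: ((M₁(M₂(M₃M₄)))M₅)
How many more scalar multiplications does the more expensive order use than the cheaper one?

4160

Order A = (M₁(((M₂M₃)M₄)M₅)): (M₂M₃): 10×20 by 20×17 → 10×17, cost 10·20·17 = 3400; ((M₂M₃)M₄): 10×17 by 17×2 → 10×2, cost 10·17·2 = 340; cumulative 3740; (((M₂M₃)M₄)M₅): 10×2 by 2×17 → 10×17, cost 10·2·17 = 340; cumulative 4080; (M₁(((M₂M₃)M₄)M₅)): 10×10 by 10×17 → 10×17, cost 10·10·17 = 1700; cumulative 5780. Total 5780.
Order B = ((M₁(M₂(M₃M₄)))M₅): (M₃M₄): 20×17 by 17×2 → 20×2, cost 20·17·2 = 680; (M₂(M₃M₄)): 10×20 by 20×2 → 10×2, cost 10·20·2 = 400; cumulative 1080; (M₁(M₂(M₃M₄))): 10×10 by 10×2 → 10×2, cost 10·10·2 = 200; cumulative 1280; ((M₁(M₂(M₃M₄)))M₅): 10×2 by 2×17 → 10×17, cost 10·2·17 = 340; cumulative 1620. Total 1620.
Difference: |5780 − 1620| = 4160.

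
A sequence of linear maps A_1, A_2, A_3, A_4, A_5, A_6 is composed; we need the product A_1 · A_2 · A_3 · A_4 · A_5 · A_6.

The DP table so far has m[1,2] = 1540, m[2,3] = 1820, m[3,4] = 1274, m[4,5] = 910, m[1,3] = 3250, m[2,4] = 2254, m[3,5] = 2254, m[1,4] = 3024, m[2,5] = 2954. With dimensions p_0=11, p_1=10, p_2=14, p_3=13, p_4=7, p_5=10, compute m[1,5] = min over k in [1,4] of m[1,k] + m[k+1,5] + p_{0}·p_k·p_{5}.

3794

m[1,5] = min over k∈[1,4] of m[1,k]+m[k+1,5]+p_{0}·p_k·p_{5}.
k=1: 0 + 2954 + 11·10·10 = 4054; k=2: 1540 + 2254 + 11·14·10 = 5334; k=3: 3250 + 910 + 11·13·10 = 5590; k=4: 3024 + 0 + 11·7·10 = 3794.
Minimum: 3794 at k=4.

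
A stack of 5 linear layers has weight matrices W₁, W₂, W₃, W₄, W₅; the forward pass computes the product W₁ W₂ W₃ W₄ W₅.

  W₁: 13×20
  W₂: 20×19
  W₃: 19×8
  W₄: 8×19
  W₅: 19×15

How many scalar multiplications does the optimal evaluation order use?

8960

Adjacent pairs: W₁W₂ = 13·20·19 = 4940; W₂W₃ = 20·19·8 = 3040; W₃W₄ = 19·8·19 = 2888; W₄W₅ = 8·19·15 = 2280.
Length 3: W₁..W₃: k=1: 0+3040+13·20·8=5120; k=2: 4940+0+13·19·8=6916 → min 5120 | W₂..W₄: k=2: 0+2888+20·19·19=10108; k=3: 3040+0+20·8·19=6080 → min 6080 | W₃..W₅: k=3: 0+2280+19·8·15=4560; k=4: 2888+0+19·19·15=8303 → min 4560.
Length 4: W₁..W₄: k=1: 0+6080+13·20·19=11020; k=2: 4940+2888+13·19·19=12521; k=3: 5120+0+13·8·19=7096 → min 7096 | W₂..W₅: k=2: 0+4560+20·19·15=10260; k=3: 3040+2280+20·8·15=7720; k=4: 6080+0+20·19·15=11780 → min 7720.
Length 5: W₁..W₅: k=1: 0+7720+13·20·15=11620; k=2: 4940+4560+13·19·15=13205; k=3: 5120+2280+13·8·15=8960; k=4: 7096+0+13·19·15=10801 → min 8960.
Optimal order: ((W₁ (W₂ W₃)) (W₄ W₅)) with cost 8960.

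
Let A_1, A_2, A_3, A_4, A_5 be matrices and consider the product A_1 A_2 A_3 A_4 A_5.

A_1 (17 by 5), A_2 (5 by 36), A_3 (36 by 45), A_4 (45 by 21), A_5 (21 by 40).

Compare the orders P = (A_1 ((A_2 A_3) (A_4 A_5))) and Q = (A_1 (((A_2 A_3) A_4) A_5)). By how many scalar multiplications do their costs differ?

37875

Order P = (A_1 ((A_2 A_3) (A_4 A_5))): (A_2 A_3): 5×36 by 36×45 → 5×45, cost 5·36·45 = 8100; (A_4 A_5): 45×21 by 21×40 → 45×40, cost 45·21·40 = 37800; ((A_2 A_3) (A_4 A_5)): 5×45 by 45×40 → 5×40, cost 5·45·40 = 9000; cumulative 54900; (A_1 ((A_2 A_3) (A_4 A_5))): 17×5 by 5×40 → 17×40, cost 17·5·40 = 3400; cumulative 58300. Total 58300.
Order Q = (A_1 (((A_2 A_3) A_4) A_5)): (A_2 A_3): 5×36 by 36×45 → 5×45, cost 5·36·45 = 8100; ((A_2 A_3) A_4): 5×45 by 45×21 → 5×21, cost 5·45·21 = 4725; cumulative 12825; (((A_2 A_3) A_4) A_5): 5×21 by 21×40 → 5×40, cost 5·21·40 = 4200; cumulative 17025; (A_1 (((A_2 A_3) A_4) A_5)): 17×5 by 5×40 → 17×40, cost 17·5·40 = 3400; cumulative 20425. Total 20425.
Difference: |58300 − 20425| = 37875.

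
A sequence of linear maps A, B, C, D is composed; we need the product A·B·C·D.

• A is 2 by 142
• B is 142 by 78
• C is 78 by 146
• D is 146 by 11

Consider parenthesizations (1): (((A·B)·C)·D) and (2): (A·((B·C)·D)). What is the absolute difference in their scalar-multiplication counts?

Order (1) = (((A·B)·C)·D): (A·B): 2×142 by 142×78 → 2×78, cost 2·142·78 = 22152; ((A·B)·C): 2×78 by 78×146 → 2×146, cost 2·78·146 = 22776; cumulative 44928; (((A·B)·C)·D): 2×146 by 146×11 → 2×11, cost 2·146·11 = 3212; cumulative 48140. Total 48140.
Order (2) = (A·((B·C)·D)): (B·C): 142×78 by 78×146 → 142×146, cost 142·78·146 = 1617096; ((B·C)·D): 142×146 by 146×11 → 142×11, cost 142·146·11 = 228052; cumulative 1845148; (A·((B·C)·D)): 2×142 by 142×11 → 2×11, cost 2·142·11 = 3124; cumulative 1848272. Total 1848272.
Difference: |48140 − 1848272| = 1800132.

1800132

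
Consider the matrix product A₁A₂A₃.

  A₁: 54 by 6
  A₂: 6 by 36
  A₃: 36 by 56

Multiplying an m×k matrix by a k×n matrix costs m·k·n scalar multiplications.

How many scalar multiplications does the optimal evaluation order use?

Order (A₁(A₂A₃)): (A₂A₃): 6×36 by 36×56 → 6×56, cost 6·36·56 = 12096; (A₁(A₂A₃)): 54×6 by 6×56 → 54×56, cost 54·6·56 = 18144; cumulative 30240. Total 30240.
Order ((A₁A₂)A₃): (A₁A₂): 54×6 by 6×36 → 54×36, cost 54·6·36 = 11664; ((A₁A₂)A₃): 54×36 by 36×56 → 54×56, cost 54·36·56 = 108864; cumulative 120528. Total 120528.
Minimum: 30240.

30240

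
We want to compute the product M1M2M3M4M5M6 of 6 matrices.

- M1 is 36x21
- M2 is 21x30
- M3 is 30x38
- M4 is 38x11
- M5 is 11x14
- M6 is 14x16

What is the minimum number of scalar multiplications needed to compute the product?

36586

Adjacent pairs: M1M2 = 36·21·30 = 22680; M2M3 = 21·30·38 = 23940; M3M4 = 30·38·11 = 12540; M4M5 = 38·11·14 = 5852; M5M6 = 11·14·16 = 2464.
Length 3: M1..M3: k=1: 0+23940+36·21·38=52668; k=2: 22680+0+36·30·38=63720 → min 52668 | M2..M4: k=2: 0+12540+21·30·11=19470; k=3: 23940+0+21·38·11=32718 → min 19470 | M3..M5: k=3: 0+5852+30·38·14=21812; k=4: 12540+0+30·11·14=17160 → min 17160 | M4..M6: k=4: 0+2464+38·11·16=9152; k=5: 5852+0+38·14·16=14364 → min 9152.
Length 4: M1..M4: k=1: 0+19470+36·21·11=27786; k=2: 22680+12540+36·30·11=47100; k=3: 52668+0+36·38·11=67716 → min 27786 | M2..M5: k=2: 0+17160+21·30·14=25980; k=3: 23940+5852+21·38·14=40964; k=4: 19470+0+21·11·14=22704 → min 22704 | M3..M6: k=3: 0+9152+30·38·16=27392; k=4: 12540+2464+30·11·16=20284; k=5: 17160+0+30·14·16=23880 → min 20284.
Length 5: M1..M5: k=1: 0+22704+36·21·14=33288; k=2: 22680+17160+36·30·14=54960; k=3: 52668+5852+36·38·14=77672; k=4: 27786+0+36·11·14=33330 → min 33288 | M2..M6: k=2: 0+20284+21·30·16=30364; k=3: 23940+9152+21·38·16=45860; k=4: 19470+2464+21·11·16=25630; k=5: 22704+0+21·14·16=27408 → min 25630.
Length 6: M1..M6: k=1: 0+25630+36·21·16=37726; k=2: 22680+20284+36·30·16=60244; k=3: 52668+9152+36·38·16=83708; k=4: 27786+2464+36·11·16=36586; k=5: 33288+0+36·14·16=41352 → min 36586.
Optimal order: ((M1(M2(M3M4)))(M5M6)) with cost 36586.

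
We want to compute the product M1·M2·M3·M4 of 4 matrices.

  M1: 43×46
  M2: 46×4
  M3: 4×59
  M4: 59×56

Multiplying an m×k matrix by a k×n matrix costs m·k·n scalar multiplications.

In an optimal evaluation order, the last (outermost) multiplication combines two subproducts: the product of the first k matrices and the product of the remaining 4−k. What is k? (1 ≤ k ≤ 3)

Adjacent pairs: M1M2 = 43·46·4 = 7912; M2M3 = 46·4·59 = 10856; M3M4 = 4·59·56 = 13216.
Length 3: M1..M3: k=1: 0+10856+43·46·59=127558; k=2: 7912+0+43·4·59=18060 → min 18060 | M2..M4: k=2: 0+13216+46·4·56=23520; k=3: 10856+0+46·59·56=162840 → min 23520.
Top-level splits: k=1: (M1..M1)·(M2..M4) → 0+23520+43·46·56 = 134288; k=2: (M1..M2)·(M3..M4) → 7912+13216+43·4·56 = 30760; k=3: (M1..M3)·(M4..M4) → 18060+0+43·59·56 = 160132.
Best split is after M2, i.e. k = 2.

2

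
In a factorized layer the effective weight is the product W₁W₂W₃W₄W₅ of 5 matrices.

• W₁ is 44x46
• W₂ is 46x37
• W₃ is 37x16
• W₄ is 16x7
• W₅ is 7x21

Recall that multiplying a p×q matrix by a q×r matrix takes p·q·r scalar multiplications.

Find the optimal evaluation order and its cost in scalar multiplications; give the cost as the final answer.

Adjacent pairs: W₁W₂ = 44·46·37 = 74888; W₂W₃ = 46·37·16 = 27232; W₃W₄ = 37·16·7 = 4144; W₄W₅ = 16·7·21 = 2352.
Length 3: W₁..W₃: k=1: 0+27232+44·46·16=59616; k=2: 74888+0+44·37·16=100936 → min 59616 | W₂..W₄: k=2: 0+4144+46·37·7=16058; k=3: 27232+0+46·16·7=32384 → min 16058 | W₃..W₅: k=3: 0+2352+37·16·21=14784; k=4: 4144+0+37·7·21=9583 → min 9583.
Length 4: W₁..W₄: k=1: 0+16058+44·46·7=30226; k=2: 74888+4144+44·37·7=90428; k=3: 59616+0+44·16·7=64544 → min 30226 | W₂..W₅: k=2: 0+9583+46·37·21=45325; k=3: 27232+2352+46·16·21=45040; k=4: 16058+0+46·7·21=22820 → min 22820.
Length 5: W₁..W₅: k=1: 0+22820+44·46·21=65324; k=2: 74888+9583+44·37·21=118659; k=3: 59616+2352+44·16·21=76752; k=4: 30226+0+44·7·21=36694 → min 36694.
Optimal parenthesization: ((W₁(W₂(W₃W₄)))W₅) with cost 36694.

36694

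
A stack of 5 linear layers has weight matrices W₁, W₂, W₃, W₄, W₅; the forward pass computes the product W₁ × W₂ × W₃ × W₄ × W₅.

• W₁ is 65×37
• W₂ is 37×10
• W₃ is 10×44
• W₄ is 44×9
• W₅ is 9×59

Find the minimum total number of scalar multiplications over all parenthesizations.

Adjacent pairs: W₁W₂ = 65·37·10 = 24050; W₂W₃ = 37·10·44 = 16280; W₃W₄ = 10·44·9 = 3960; W₄W₅ = 44·9·59 = 23364.
Length 3: W₁..W₃: k=1: 0+16280+65·37·44=122100; k=2: 24050+0+65·10·44=52650 → min 52650 | W₂..W₄: k=2: 0+3960+37·10·9=7290; k=3: 16280+0+37·44·9=30932 → min 7290 | W₃..W₅: k=3: 0+23364+10·44·59=49324; k=4: 3960+0+10·9·59=9270 → min 9270.
Length 4: W₁..W₄: k=1: 0+7290+65·37·9=28935; k=2: 24050+3960+65·10·9=33860; k=3: 52650+0+65·44·9=78390 → min 28935 | W₂..W₅: k=2: 0+9270+37·10·59=31100; k=3: 16280+23364+37·44·59=135696; k=4: 7290+0+37·9·59=26937 → min 26937.
Length 5: W₁..W₅: k=1: 0+26937+65·37·59=168832; k=2: 24050+9270+65·10·59=71670; k=3: 52650+23364+65·44·59=244754; k=4: 28935+0+65·9·59=63450 → min 63450.
Optimal order: ((W₁ × (W₂ × (W₃ × W₄))) × W₅) with cost 63450.

63450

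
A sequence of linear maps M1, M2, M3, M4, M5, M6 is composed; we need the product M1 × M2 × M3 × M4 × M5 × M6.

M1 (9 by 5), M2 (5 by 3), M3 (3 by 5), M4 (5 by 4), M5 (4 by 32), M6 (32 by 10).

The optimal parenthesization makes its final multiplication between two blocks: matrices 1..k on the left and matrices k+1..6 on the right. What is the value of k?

Adjacent pairs: M1M2 = 9·5·3 = 135; M2M3 = 5·3·5 = 75; M3M4 = 3·5·4 = 60; M4M5 = 5·4·32 = 640; M5M6 = 4·32·10 = 1280.
Length 3: M1..M3: k=1: 0+75+9·5·5=300; k=2: 135+0+9·3·5=270 → min 270 | M2..M4: k=2: 0+60+5·3·4=120; k=3: 75+0+5·5·4=175 → min 120 | M3..M5: k=3: 0+640+3·5·32=1120; k=4: 60+0+3·4·32=444 → min 444 | M4..M6: k=4: 0+1280+5·4·10=1480; k=5: 640+0+5·32·10=2240 → min 1480.
Length 4: M1..M4: k=1: 0+120+9·5·4=300; k=2: 135+60+9·3·4=303; k=3: 270+0+9·5·4=450 → min 300 | M2..M5: k=2: 0+444+5·3·32=924; k=3: 75+640+5·5·32=1515; k=4: 120+0+5·4·32=760 → min 760 | M3..M6: k=3: 0+1480+3·5·10=1630; k=4: 60+1280+3·4·10=1460; k=5: 444+0+3·32·10=1404 → min 1404.
Length 5: M1..M5: k=1: 0+760+9·5·32=2200; k=2: 135+444+9·3·32=1443; k=3: 270+640+9·5·32=2350; k=4: 300+0+9·4·32=1452 → min 1443 | M2..M6: k=2: 0+1404+5·3·10=1554; k=3: 75+1480+5·5·10=1805; k=4: 120+1280+5·4·10=1600; k=5: 760+0+5·32·10=2360 → min 1554.
Top-level splits: k=1: (M1..M1)·(M2..M6) → 0+1554+9·5·10 = 2004; k=2: (M1..M2)·(M3..M6) → 135+1404+9·3·10 = 1809; k=3: (M1..M3)·(M4..M6) → 270+1480+9·5·10 = 2200; k=4: (M1..M4)·(M5..M6) → 300+1280+9·4·10 = 1940; k=5: (M1..M5)·(M6..M6) → 1443+0+9·32·10 = 4323.
Best split is after M2, i.e. k = 2.

2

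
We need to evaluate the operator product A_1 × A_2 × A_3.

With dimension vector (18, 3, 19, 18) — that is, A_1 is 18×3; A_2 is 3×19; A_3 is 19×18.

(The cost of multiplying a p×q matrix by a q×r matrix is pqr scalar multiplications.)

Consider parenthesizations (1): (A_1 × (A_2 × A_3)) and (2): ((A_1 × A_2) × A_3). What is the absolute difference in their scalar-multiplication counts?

Order (1) = (A_1 × (A_2 × A_3)): (A_2 × A_3): 3×19 by 19×18 → 3×18, cost 3·19·18 = 1026; (A_1 × (A_2 × A_3)): 18×3 by 3×18 → 18×18, cost 18·3·18 = 972; cumulative 1998. Total 1998.
Order (2) = ((A_1 × A_2) × A_3): (A_1 × A_2): 18×3 by 3×19 → 18×19, cost 18·3·19 = 1026; ((A_1 × A_2) × A_3): 18×19 by 19×18 → 18×18, cost 18·19·18 = 6156; cumulative 7182. Total 7182.
Difference: |1998 − 7182| = 5184.

5184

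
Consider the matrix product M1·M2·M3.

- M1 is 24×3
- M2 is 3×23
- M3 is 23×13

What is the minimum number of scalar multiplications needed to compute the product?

1833

Order (M1·(M2·M3)): (M2·M3): 3×23 by 23×13 → 3×13, cost 3·23·13 = 897; (M1·(M2·M3)): 24×3 by 3×13 → 24×13, cost 24·3·13 = 936; cumulative 1833. Total 1833.
Order ((M1·M2)·M3): (M1·M2): 24×3 by 3×23 → 24×23, cost 24·3·23 = 1656; ((M1·M2)·M3): 24×23 by 23×13 → 24×13, cost 24·23·13 = 7176; cumulative 8832. Total 8832.
Minimum: 1833.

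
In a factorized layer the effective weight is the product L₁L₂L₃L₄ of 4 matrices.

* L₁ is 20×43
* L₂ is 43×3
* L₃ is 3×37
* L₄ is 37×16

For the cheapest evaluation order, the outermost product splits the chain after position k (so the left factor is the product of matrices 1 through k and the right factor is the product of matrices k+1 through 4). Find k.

Adjacent pairs: L₁L₂ = 20·43·3 = 2580; L₂L₃ = 43·3·37 = 4773; L₃L₄ = 3·37·16 = 1776.
Length 3: L₁..L₃: k=1: 0+4773+20·43·37=36593; k=2: 2580+0+20·3·37=4800 → min 4800 | L₂..L₄: k=2: 0+1776+43·3·16=3840; k=3: 4773+0+43·37·16=30229 → min 3840.
Top-level splits: k=1: (L₁..L₁)·(L₂..L₄) → 0+3840+20·43·16 = 17600; k=2: (L₁..L₂)·(L₃..L₄) → 2580+1776+20·3·16 = 5316; k=3: (L₁..L₃)·(L₄..L₄) → 4800+0+20·37·16 = 16640.
Best split is after L₂, i.e. k = 2.

2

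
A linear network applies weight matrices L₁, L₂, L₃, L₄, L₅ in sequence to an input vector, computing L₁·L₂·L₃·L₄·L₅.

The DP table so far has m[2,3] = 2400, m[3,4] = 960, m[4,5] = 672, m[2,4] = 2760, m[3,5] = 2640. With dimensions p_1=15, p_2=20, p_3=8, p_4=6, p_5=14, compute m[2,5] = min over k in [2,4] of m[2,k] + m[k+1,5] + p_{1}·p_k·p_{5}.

m[2,5] = min over k∈[2,4] of m[2,k]+m[k+1,5]+p_{1}·p_k·p_{5}.
k=2: 0 + 2640 + 15·20·14 = 6840; k=3: 2400 + 672 + 15·8·14 = 4752; k=4: 2760 + 0 + 15·6·14 = 4020.
Minimum: 4020 at k=4.

4020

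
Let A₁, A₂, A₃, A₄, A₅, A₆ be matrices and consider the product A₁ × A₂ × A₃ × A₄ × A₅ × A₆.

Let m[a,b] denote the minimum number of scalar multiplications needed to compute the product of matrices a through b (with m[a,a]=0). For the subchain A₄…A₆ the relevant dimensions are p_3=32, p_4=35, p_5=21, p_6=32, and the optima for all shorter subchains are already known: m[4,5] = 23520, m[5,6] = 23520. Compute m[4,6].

m[4,6] = min over k∈[4,5] of m[4,k]+m[k+1,6]+p_{3}·p_k·p_{6}.
k=4: 0 + 23520 + 32·35·32 = 59360; k=5: 23520 + 0 + 32·21·32 = 45024.
Minimum: 45024 at k=5.

45024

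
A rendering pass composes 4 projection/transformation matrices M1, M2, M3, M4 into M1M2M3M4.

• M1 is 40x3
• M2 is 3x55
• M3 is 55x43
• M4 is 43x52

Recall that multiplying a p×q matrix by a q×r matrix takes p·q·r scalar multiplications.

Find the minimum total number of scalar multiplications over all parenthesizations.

20043

Adjacent pairs: M1M2 = 40·3·55 = 6600; M2M3 = 3·55·43 = 7095; M3M4 = 55·43·52 = 122980.
Length 3: M1..M3: k=1: 0+7095+40·3·43=12255; k=2: 6600+0+40·55·43=101200 → min 12255 | M2..M4: k=2: 0+122980+3·55·52=131560; k=3: 7095+0+3·43·52=13803 → min 13803.
Length 4: M1..M4: k=1: 0+13803+40·3·52=20043; k=2: 6600+122980+40·55·52=243980; k=3: 12255+0+40·43·52=101695 → min 20043.
Optimal order: (M1((M2M3)M4)) with cost 20043.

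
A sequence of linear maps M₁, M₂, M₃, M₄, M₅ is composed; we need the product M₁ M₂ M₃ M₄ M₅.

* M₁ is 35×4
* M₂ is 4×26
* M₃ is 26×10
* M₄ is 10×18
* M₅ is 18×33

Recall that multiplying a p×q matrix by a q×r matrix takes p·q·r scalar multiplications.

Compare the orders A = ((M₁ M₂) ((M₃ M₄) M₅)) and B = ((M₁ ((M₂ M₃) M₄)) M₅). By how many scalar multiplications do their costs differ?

28724

Order A = ((M₁ M₂) ((M₃ M₄) M₅)): (M₁ M₂): 35×4 by 4×26 → 35×26, cost 35·4·26 = 3640; (M₃ M₄): 26×10 by 10×18 → 26×18, cost 26·10·18 = 4680; ((M₃ M₄) M₅): 26×18 by 18×33 → 26×33, cost 26·18·33 = 15444; cumulative 20124; ((M₁ M₂) ((M₃ M₄) M₅)): 35×26 by 26×33 → 35×33, cost 35·26·33 = 30030; cumulative 53794. Total 53794.
Order B = ((M₁ ((M₂ M₃) M₄)) M₅): (M₂ M₃): 4×26 by 26×10 → 4×10, cost 4·26·10 = 1040; ((M₂ M₃) M₄): 4×10 by 10×18 → 4×18, cost 4·10·18 = 720; cumulative 1760; (M₁ ((M₂ M₃) M₄)): 35×4 by 4×18 → 35×18, cost 35·4·18 = 2520; cumulative 4280; ((M₁ ((M₂ M₃) M₄)) M₅): 35×18 by 18×33 → 35×33, cost 35·18·33 = 20790; cumulative 25070. Total 25070.
Difference: |53794 − 25070| = 28724.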